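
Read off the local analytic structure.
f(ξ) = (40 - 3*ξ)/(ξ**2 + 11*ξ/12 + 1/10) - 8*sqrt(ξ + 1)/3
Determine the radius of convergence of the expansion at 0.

Denominator factor (ξ**2 + 11*ξ/12 + 1/10): discriminant 317/720, real irrational roots -11/24 + (1/120)*sqrt(1585) and -11/24 - (1/120)*sqrt(1585); poles of order 1, moduli 11/24 - (1/120)*sqrt(1585) and 11/24 + (1/120)*sqrt(1585).
Branch term (-8/3)*sqrt(1 - ξ/(-1)): its argument vanishes at ξ = -1, a square-root branch point, modulus 1.
The radius of convergence is the smallest modulus among the singular points: 11/24 - (1/120)*sqrt(1585).

The radius of convergence is 11/24 - (1/120)*sqrt(1585).


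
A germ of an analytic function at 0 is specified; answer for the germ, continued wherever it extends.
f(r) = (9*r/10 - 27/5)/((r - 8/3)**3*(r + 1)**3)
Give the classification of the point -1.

The point is a pole of order 3.

The denominator factor r + 1 vanishes at -1 and appears to the power 3; the numerator there equals -63/10, nonzero, and no other factor vanishes.
Hence a pole whose order is the multiplicity, 3.


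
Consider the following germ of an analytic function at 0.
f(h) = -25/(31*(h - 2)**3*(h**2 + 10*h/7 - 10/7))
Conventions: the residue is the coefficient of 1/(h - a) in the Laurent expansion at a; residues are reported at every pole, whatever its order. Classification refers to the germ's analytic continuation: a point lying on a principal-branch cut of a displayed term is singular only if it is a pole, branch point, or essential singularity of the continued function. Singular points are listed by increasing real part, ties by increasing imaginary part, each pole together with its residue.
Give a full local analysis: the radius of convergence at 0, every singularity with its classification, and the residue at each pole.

Radius of convergence at 0: -5/7 + (1/7)*sqrt(95).
At -5/7 - (1/7)*sqrt(95): a pole of order 1; residue 175/2888 - (595/89528)*sqrt(95).
At -5/7 + (1/7)*sqrt(95): a pole of order 1; residue 175/2888 + (595/89528)*sqrt(95).
At 2: a pole of order 3; residue -175/1444.

Denominator factor (h**2 + 10*h/7 - 10/7): discriminant 380/49, real irrational roots -5/7 + (1/7)*sqrt(95) and -5/7 - (1/7)*sqrt(95); poles of order 1, moduli -5/7 + (1/7)*sqrt(95) and 5/7 + (1/7)*sqrt(95).
Denominator factor (h - 2)^3: pole of order 3 at 2, modulus 2.
The radius of convergence is the smallest modulus among the singular points: -5/7 + (1/7)*sqrt(95).
The factor h**2 + 10*h/7 - 10/7 splits as (h - a)(h - a') with a = -5/7 - (1/7)*sqrt(95), a' = -5/7 + (1/7)*sqrt(95). At the order-1 pole a set g(h) = (h - a)*f(h) = [-25/(31*(h - 2)**3)] / (h - a').
Simple pole: residue = g(a) at a = -5/7 - (1/7)*sqrt(95), which is 175/2888 - (595/89528)*sqrt(95).
The factor h**2 + 10*h/7 - 10/7 splits as (h - a)(h - a') with a = -5/7 + (1/7)*sqrt(95), a' = -5/7 - (1/7)*sqrt(95). At the order-1 pole a set g(h) = (h - a)*f(h) = [-25/(31*(h - 2)**3)] / (h - a').
Simple pole: residue = g(a) at a = -5/7 + (1/7)*sqrt(95), which is 175/2888 + (595/89528)*sqrt(95).
At the order-3 pole 2 set g(h) = (h - (2))^3*f(h) = -25/(31*(h**2 + 10*h/7 - 10/7)).
Order-3 pole: residue = g''(a)/2; g''(2) = -175/722, so the residue is -175/1444.
List the singular points by increasing real part (a conjugate pair: the negative imaginary part first).


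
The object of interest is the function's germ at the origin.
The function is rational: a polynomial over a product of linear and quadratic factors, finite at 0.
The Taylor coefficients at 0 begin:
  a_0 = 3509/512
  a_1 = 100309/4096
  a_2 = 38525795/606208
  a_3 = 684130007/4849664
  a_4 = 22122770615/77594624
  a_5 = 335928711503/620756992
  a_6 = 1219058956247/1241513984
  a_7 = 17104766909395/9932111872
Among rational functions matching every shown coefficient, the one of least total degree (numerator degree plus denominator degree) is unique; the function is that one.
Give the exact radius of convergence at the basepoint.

The radius of convergence is 8/11.

No rational of total degree below 5 reproduces all 8 coefficients; solving the [2/3] Pade equations on them gives f(ζ) = (-20*ζ**2/37 + 16*ζ/11 - 29/11)/(ζ - 8/11)**3, whose expansion matches every shown term.
Denominator factor (ζ - 8/11)^3: pole of order 3 at 8/11, modulus 8/11.
The radius of convergence is the smallest modulus among the singular points: 8/11.


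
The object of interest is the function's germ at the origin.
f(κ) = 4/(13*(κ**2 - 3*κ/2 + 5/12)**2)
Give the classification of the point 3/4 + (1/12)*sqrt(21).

The point is a pole of order 2.

The denominator factor κ**2 - 3*κ/2 + 5/12 vanishes at 3/4 + (1/12)*sqrt(21) and appears to the power 2; the numerator there equals 4/13, nonzero, and no other factor vanishes.
Hence a pole whose order is the multiplicity, 2.


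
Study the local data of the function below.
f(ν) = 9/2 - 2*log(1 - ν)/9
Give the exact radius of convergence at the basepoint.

The radius of convergence is 1.

Branch term (-2/9)*log(1 - ν/(1)): its argument vanishes at ν = 1, a logarithmic branch point, modulus 1.
The radius of convergence is the smallest modulus among the singular points: 1.


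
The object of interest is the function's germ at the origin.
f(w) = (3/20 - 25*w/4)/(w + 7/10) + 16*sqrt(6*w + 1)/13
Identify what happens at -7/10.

The point is a pole of order 1.

The denominator factor w + 7/10 vanishes at -7/10 and appears to the power 1; the numerator there equals 181/40, nonzero, and no other factor vanishes.
The branch terms are analytic at this point.
Hence a pole whose order is the multiplicity, 1.


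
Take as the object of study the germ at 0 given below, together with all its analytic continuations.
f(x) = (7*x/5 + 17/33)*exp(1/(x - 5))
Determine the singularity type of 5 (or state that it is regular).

The point is an essential singularity.

The exponent 1/(x - (5)) has a pole at 5, so exp(1/(x - (5))) takes every nonzero value near it: an essential singularity (not a pole of any order).


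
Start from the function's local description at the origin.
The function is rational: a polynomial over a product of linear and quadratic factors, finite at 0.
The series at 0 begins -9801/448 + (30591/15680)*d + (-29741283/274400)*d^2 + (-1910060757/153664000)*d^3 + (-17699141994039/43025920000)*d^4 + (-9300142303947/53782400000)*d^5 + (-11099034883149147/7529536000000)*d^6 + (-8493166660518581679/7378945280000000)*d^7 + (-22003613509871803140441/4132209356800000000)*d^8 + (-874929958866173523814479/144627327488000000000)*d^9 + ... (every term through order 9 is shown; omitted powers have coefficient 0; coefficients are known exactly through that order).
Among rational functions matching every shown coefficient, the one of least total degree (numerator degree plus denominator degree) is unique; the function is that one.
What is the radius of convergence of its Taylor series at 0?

The radius of convergence is -2/5 + (1/55)*sqrt(2409).

No rational of total degree below 8 reproduces all 10 coefficients; solving the [2/6] Pade equations on them gives f(d) = (-4*d**2/5 - 2*d/3 + 11)/((d**2 - 4*d/7 - 8/9)**2*(d**2 + 4*d/5 - 7/11)), whose expansion matches every shown term.
Denominator factor (d**2 - 4*d/7 - 8/9)^2: discriminant 1712/441, real irrational roots 2/7 + (2/21)*sqrt(107) and 2/7 - (2/21)*sqrt(107); poles of order 2, moduli 2/7 + (2/21)*sqrt(107) and -2/7 + (2/21)*sqrt(107).
Denominator factor (d**2 + 4*d/5 - 7/11): discriminant 876/275, real irrational roots -2/5 + (1/55)*sqrt(2409) and -2/5 - (1/55)*sqrt(2409); poles of order 1, moduli -2/5 + (1/55)*sqrt(2409) and 2/5 + (1/55)*sqrt(2409).
The radius of convergence is the smallest modulus among the singular points: -2/5 + (1/55)*sqrt(2409).


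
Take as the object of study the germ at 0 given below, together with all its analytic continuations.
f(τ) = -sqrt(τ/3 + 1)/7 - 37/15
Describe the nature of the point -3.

The term (-1/7)*sqrt(1 - τ/(-3)) has argument 1 - -3/(-3) = 0 at -3: a square-root (algebraic, two-sheeted) branch point; the remaining terms are analytic or single-valued there.

The point is an algebraic (square-root) branch point.


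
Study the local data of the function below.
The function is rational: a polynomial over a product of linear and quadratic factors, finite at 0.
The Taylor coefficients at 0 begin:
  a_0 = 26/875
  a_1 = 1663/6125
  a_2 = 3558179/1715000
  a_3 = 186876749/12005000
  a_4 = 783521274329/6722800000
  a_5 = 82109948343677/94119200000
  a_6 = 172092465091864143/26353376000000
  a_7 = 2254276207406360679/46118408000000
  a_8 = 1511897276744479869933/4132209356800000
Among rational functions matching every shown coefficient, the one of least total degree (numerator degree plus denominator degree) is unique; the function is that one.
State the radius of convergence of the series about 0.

No rational of total degree below 7 reproduces all 9 coefficients; solving the [1/6] Pade equations on them gives f(ρ) = (2*ρ/5 + 13/30)/((ρ**2 - 9*ρ/2 + 7/12)*(ρ**2 + 5*ρ/4 - 5)**2), whose expansion matches every shown term.
Denominator factor (ρ**2 + 5*ρ/4 - 5)^2: discriminant 345/16, real irrational roots -5/8 + (1/8)*sqrt(345) and -5/8 - (1/8)*sqrt(345); poles of order 2, moduli -5/8 + (1/8)*sqrt(345) and 5/8 + (1/8)*sqrt(345).
Denominator factor (ρ**2 - 9*ρ/2 + 7/12): discriminant 215/12, real irrational roots 9/4 + (1/12)*sqrt(645) and 9/4 - (1/12)*sqrt(645); poles of order 1, moduli 9/4 + (1/12)*sqrt(645) and 9/4 - (1/12)*sqrt(645).
The radius of convergence is the smallest modulus among the singular points: 9/4 - (1/12)*sqrt(645).

The radius of convergence is 9/4 - (1/12)*sqrt(645).


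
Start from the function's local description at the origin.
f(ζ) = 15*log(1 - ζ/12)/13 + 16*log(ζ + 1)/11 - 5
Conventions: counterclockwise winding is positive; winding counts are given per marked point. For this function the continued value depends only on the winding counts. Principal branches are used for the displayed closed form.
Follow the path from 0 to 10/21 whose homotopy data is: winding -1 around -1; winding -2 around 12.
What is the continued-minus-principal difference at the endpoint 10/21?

The rational part is single-valued and drops out of the difference; each branch term changes only by its own monodromy.
(15/13)*log(1 - ζ/(12)): each positive loop around 12 adds 2*pi*i to the log, so winding -2 contributes (15/13)*(-2)*2*pi*i = -(60/13)*pi*i.
(16/11)*log(1 - ζ/(-1)): each positive loop around -1 adds 2*pi*i to the log, so winding -1 contributes (16/11)*(-1)*2*pi*i = -(32/11)*pi*i.
Summing the contributions at ζ = 10/21 gives -(1076/143)*pi*i.

Continued minus principal equals -(1076/143)*pi*i.


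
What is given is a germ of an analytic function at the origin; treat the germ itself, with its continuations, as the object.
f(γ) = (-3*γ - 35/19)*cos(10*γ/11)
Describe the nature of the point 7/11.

The point is a regular point.

There is no denominator, hence no pole anywhere.
The factor cos(10*γ/11) is entire.
So the germ continues analytically to 7/11.


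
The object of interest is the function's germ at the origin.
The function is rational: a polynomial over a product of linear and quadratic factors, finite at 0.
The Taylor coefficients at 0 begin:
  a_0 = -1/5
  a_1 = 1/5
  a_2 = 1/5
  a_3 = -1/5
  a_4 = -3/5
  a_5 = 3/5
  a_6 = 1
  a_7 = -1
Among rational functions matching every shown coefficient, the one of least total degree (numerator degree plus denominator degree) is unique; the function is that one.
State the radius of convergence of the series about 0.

No rational of total degree below 3 reproduces all 8 coefficients; solving the [0/3] Pade equations on them gives f(δ) = -1/(10*(δ + 1)*(δ**2 + 1/2)), whose expansion matches every shown term.
Denominator factor (δ**2 + 1/2): discriminant -2, complex-conjugate roots ((1/2)*sqrt(2))*i and -((1/2)*sqrt(2))*i; poles of order 1, moduli (1/2)*sqrt(2) and (1/2)*sqrt(2).
Denominator factor (δ + 1): pole of order 1 at -1, modulus 1.
The radius of convergence is the smallest modulus among the singular points: (1/2)*sqrt(2).

The radius of convergence is (1/2)*sqrt(2).


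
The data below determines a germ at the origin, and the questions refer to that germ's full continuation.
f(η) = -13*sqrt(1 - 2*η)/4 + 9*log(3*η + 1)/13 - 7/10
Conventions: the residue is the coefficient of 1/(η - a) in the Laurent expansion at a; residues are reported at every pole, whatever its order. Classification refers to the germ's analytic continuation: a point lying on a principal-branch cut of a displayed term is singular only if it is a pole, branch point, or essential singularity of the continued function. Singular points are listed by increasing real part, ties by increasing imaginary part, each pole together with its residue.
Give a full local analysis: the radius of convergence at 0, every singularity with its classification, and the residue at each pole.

Branch term (-13/4)*sqrt(1 - η/(1/2)): its argument vanishes at η = 1/2, a square-root branch point, modulus 1/2.
Branch term (9/13)*log(1 - η/(-1/3)): its argument vanishes at η = -1/3, a logarithmic branch point, modulus 1/3.
The radius of convergence is the smallest modulus among the singular points: 1/3.
List the singular points by increasing real part (a conjugate pair: the negative imaginary part first).

Radius of convergence at 0: 1/3.
At -1/3: a logarithmic branch point.
At 1/2: an algebraic (square-root) branch point.


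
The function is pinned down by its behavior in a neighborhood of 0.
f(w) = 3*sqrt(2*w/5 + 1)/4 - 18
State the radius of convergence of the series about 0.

Branch term (3/4)*sqrt(1 - w/(-5/2)): its argument vanishes at w = -5/2, a square-root branch point, modulus 5/2.
The radius of convergence is the smallest modulus among the singular points: 5/2.

The radius of convergence is 5/2.


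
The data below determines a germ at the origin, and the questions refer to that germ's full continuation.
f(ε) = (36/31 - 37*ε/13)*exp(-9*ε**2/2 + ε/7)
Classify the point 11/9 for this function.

There is no denominator, hence no pole anywhere.
The factor exp(-9*ε**2/2 + ε/7) is entire.
So the germ continues analytically to 11/9.

The point is a regular point.


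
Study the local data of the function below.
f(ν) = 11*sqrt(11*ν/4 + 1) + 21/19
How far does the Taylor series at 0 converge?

The radius of convergence is 4/11.

Branch term (11)*sqrt(1 - ν/(-4/11)): its argument vanishes at ν = -4/11, a square-root branch point, modulus 4/11.
The radius of convergence is the smallest modulus among the singular points: 4/11.


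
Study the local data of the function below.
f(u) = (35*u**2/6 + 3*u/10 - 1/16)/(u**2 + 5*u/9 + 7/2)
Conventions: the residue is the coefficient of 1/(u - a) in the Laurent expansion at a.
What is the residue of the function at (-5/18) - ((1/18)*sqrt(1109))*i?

The factor u**2 + 5*u/9 + 7/2 splits as (u - a)(u - a') with a = (-5/18) - ((1/18)*sqrt(1109))*i, a' = (-5/18) + ((1/18)*sqrt(1109))*i. At the order-1 pole a set g(u) = (u - a)*f(u) = [35*u**2/6 + 3*u/10 - 1/16] / (u - a').
Simple pole: residue = g(a) at a = (-5/18) - ((1/18)*sqrt(1109))*i, which is (-397/270) - ((76447/479088)*sqrt(1109))*i.

The residue is (-397/270) - ((76447/479088)*sqrt(1109))*i.


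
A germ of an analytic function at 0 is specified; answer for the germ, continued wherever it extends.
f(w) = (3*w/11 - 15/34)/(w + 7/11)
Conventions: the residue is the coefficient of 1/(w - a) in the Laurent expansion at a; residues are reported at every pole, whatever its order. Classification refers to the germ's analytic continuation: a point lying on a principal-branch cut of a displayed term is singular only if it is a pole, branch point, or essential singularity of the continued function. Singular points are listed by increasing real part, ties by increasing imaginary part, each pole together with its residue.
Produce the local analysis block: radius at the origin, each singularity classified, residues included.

Denominator factor (w + 7/11): pole of order 1 at -7/11, modulus 7/11.
The radius of convergence is the smallest modulus among the singular points: 7/11.
At the order-1 pole -7/11 set g(w) = (w - (-7/11))*f(w) = 3*w/11 - 15/34.
Simple pole: residue = g(a) at a = -7/11, which is -2529/4114.

Radius of convergence at 0: 7/11.
At -7/11: a pole of order 1; residue -2529/4114.


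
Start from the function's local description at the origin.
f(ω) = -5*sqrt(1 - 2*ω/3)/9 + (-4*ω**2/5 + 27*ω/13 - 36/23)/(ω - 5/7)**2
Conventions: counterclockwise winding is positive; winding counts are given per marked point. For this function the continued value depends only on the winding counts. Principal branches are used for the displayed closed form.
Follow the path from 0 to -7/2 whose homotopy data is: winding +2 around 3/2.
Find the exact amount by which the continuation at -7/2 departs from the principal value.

Continued minus principal equals 0.

The rational part is single-valued and drops out of the difference; each branch term changes only by its own monodromy.
(-5/9)*sqrt(1 - ω/(3/2)): winding +2 is even, the square root returns to the same sheet, contribution 0.
Summing the contributions at ω = -7/2 gives 0.


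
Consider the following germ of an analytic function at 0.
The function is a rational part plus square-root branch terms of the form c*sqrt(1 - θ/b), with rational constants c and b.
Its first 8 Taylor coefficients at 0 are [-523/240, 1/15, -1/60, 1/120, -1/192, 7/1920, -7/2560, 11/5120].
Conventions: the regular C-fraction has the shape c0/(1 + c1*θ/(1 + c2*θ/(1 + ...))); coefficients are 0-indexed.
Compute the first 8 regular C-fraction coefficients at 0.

Taylor coefficients (read off): a_0 = -523/240, a_1 = 1/15, a_2 = -1/60, a_3 = 1/120, a_4 = -1/192, a_5 = 7/1920, a_6 = -7/2560, a_7 = 11/5120.
c0 = a_0 = -523/240. Peel one level at a time: if S = 1 + c*θ/S' with S'(0) = 1, then c is the θ-coefficient of S and S' = c*θ/(S - 1).
S_1 = c0/f = 1 + (16/523)*θ + (-1836/273529)*θ^2 + ...; c1 = 16/523.
S_2 = c1*θ/(S_1 - 1) = 1 + (459/2092)*θ + (-1/16)*θ^2 + ...; c2 = 459/2092.
S_3 = c2*θ/(S_2 - 1) = 1 + (523/1836)*θ + (-206585/3370896)*θ^2 + ...; c3 = 523/1836.
S_4 = c3*θ/(S_3 - 1) = 1 + (395/1836)*θ + (-1/16)*θ^2 + ...; c4 = 395/1836.
S_5 = c4*θ/(S_4 - 1) = 1 + (459/1580)*θ + (-151929/2496400)*θ^2 + ...; c5 = 459/1580.
S_6 = c5*θ/(S_5 - 1) = 1 + (331/1580)*θ + (-1/16)*θ^2 + ...; c6 = 331/1580.
S_7 = c6*θ/(S_6 - 1) = 1 + (395/1324)*θ + ...; c7 = 395/1324.

The regular C-fraction coefficients are [-523/240, 16/523, 459/2092, 523/1836, 395/1836, 459/1580, 331/1580, 395/1324].


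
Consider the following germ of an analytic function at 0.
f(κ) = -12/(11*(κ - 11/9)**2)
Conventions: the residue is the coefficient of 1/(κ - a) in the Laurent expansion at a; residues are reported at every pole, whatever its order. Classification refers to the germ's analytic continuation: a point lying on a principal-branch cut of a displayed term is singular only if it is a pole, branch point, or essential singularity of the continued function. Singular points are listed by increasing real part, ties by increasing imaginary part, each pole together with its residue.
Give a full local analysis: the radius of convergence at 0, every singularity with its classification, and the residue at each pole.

Radius of convergence at 0: 11/9.
At 11/9: a pole of order 2; residue 0.

Denominator factor (κ - 11/9)^2: pole of order 2 at 11/9, modulus 11/9.
The radius of convergence is the smallest modulus among the singular points: 11/9.
At the order-2 pole 11/9 set g(κ) = (κ - (11/9))^2*f(κ) = -12/11.
Order-2 pole: residue = g'(a); g'(11/9) = 0, so the residue is 0.


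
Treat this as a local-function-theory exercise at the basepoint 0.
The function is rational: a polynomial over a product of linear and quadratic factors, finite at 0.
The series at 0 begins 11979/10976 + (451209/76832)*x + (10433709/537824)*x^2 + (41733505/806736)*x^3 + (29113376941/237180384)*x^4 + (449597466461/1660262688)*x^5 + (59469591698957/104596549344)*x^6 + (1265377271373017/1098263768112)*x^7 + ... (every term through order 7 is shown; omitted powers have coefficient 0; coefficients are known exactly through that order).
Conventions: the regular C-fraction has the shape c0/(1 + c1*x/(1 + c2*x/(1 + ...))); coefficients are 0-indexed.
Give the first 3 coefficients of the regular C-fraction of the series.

Taylor coefficients (read off): a_0 = 11979/10976, a_1 = 451209/76832, a_2 = 10433709/537824.
c0 = a_0 = 11979/10976. Peel one level at a time: if S = 1 + c*x/S' with S'(0) = 1, then c is the x-coefficient of S and S' = c*x/(S - 1).
S_1 = c0/f = 1 + (-113/21)*x + (4930/441)*x^2 + ...; c1 = -113/21.
S_2 = c1*x/(S_1 - 1) = 1 + (4930/2373)*x + ...; c2 = 4930/2373.

The regular C-fraction coefficients are [11979/10976, -113/21, 4930/2373].


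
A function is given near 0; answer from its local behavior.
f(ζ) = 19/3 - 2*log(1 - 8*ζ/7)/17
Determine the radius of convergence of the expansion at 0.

Branch term (-2/17)*log(1 - ζ/(7/8)): its argument vanishes at ζ = 7/8, a logarithmic branch point, modulus 7/8.
The radius of convergence is the smallest modulus among the singular points: 7/8.

The radius of convergence is 7/8.


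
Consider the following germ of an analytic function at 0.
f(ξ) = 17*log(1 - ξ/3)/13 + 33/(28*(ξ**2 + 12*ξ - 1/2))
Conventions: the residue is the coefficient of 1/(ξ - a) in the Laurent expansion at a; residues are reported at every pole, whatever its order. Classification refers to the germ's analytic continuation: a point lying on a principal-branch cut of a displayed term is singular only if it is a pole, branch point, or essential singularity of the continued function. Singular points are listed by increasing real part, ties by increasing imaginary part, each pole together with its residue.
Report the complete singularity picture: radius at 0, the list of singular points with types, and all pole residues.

Denominator factor (ξ**2 + 12*ξ - 1/2): discriminant 146, real irrational roots -6 + (1/2)*sqrt(146) and -6 - (1/2)*sqrt(146); poles of order 1, moduli -6 + (1/2)*sqrt(146) and 6 + (1/2)*sqrt(146).
Branch term (17/13)*log(1 - ξ/(3)): its argument vanishes at ξ = 3, a logarithmic branch point, modulus 3.
The radius of convergence is the smallest modulus among the singular points: -6 + (1/2)*sqrt(146).
The branch term is analytic at -6 - (1/2)*sqrt(146) and contributes nothing to the residue; only the rational part matters.
The factor ξ**2 + 12*ξ - 1/2 splits as (ξ - a)(ξ - a') with a = -6 - (1/2)*sqrt(146), a' = -6 + (1/2)*sqrt(146). At the order-1 pole a set g(ξ) = (ξ - a)*(rational part) = [33/28] / (ξ - a').
Simple pole: residue = g(a) at a = -6 - (1/2)*sqrt(146), which is -(33/4088)*sqrt(146).
The branch term is analytic at -6 + (1/2)*sqrt(146) and contributes nothing to the residue; only the rational part matters.
The factor ξ**2 + 12*ξ - 1/2 splits as (ξ - a)(ξ - a') with a = -6 + (1/2)*sqrt(146), a' = -6 - (1/2)*sqrt(146). At the order-1 pole a set g(ξ) = (ξ - a)*(rational part) = [33/28] / (ξ - a').
Simple pole: residue = g(a) at a = -6 + (1/2)*sqrt(146), which is (33/4088)*sqrt(146).
List the singular points by increasing real part (a conjugate pair: the negative imaginary part first).

Radius of convergence at 0: -6 + (1/2)*sqrt(146).
At -6 - (1/2)*sqrt(146): a pole of order 1; residue -(33/4088)*sqrt(146).
At -6 + (1/2)*sqrt(146): a pole of order 1; residue (33/4088)*sqrt(146).
At 3: a logarithmic branch point.


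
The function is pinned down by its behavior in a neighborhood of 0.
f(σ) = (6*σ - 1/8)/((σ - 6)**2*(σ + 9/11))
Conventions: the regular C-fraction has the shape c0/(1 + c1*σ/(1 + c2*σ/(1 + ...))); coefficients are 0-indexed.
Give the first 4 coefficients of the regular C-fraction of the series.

The regular C-fraction coefficients are [-11/2592, 440/9, -253399/5280, -3469573/445982240].

Taylor coefficients (expand at 0): a_0 = -11/2592, a_1 = 605/2916, a_2 = -156233/839808, a_3 = 1846273/7558272.
c0 = a_0 = -11/2592. Peel one level at a time: if S = 1 + c*σ/S' with S'(0) = 1, then c is the σ-coefficient of S and S' = c*σ/(S - 1).
S_1 = c0/f = 1 + (440/9)*σ + (253399/108)*σ^2 + ...; c1 = 440/9.
S_2 = c1*σ/(S_1 - 1) = 1 + (-253399/5280)*σ + (-3469573/9292800)*σ^2 + ...; c2 = -253399/5280.
S_3 = c2*σ/(S_2 - 1) = 1 + (-3469573/445982240)*σ + ...; c3 = -3469573/445982240.


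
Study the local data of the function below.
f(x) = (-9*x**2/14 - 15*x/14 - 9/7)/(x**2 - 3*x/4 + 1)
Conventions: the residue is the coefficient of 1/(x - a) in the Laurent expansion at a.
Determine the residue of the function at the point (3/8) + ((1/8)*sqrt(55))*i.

The factor x**2 - 3*x/4 + 1 splits as (x - a)(x - a') with a = (3/8) + ((1/8)*sqrt(55))*i, a' = (3/8) - ((1/8)*sqrt(55))*i. At the order-1 pole a set g(x) = (x - a)*f(x) = [-9*x**2/14 - 15*x/14 - 9/7] / (x - a').
Simple pole: residue = g(a) at a = (3/8) + ((1/8)*sqrt(55))*i, which is (-87/112) + ((549/6160)*sqrt(55))*i.

The residue is (-87/112) + ((549/6160)*sqrt(55))*i.


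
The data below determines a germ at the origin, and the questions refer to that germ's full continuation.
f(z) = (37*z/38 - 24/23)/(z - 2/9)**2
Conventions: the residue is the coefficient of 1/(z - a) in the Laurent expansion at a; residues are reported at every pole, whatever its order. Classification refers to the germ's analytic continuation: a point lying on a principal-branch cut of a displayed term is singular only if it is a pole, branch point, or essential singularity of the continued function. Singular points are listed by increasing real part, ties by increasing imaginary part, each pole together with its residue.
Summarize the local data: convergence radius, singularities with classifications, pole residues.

Denominator factor (z - 2/9)^2: pole of order 2 at 2/9, modulus 2/9.
The radius of convergence is the smallest modulus among the singular points: 2/9.
At the order-2 pole 2/9 set g(z) = (z - (2/9))^2*f(z) = 37*z/38 - 24/23.
Order-2 pole: residue = g'(a); g'(2/9) = 37/38, so the residue is 37/38.

Radius of convergence at 0: 2/9.
At 2/9: a pole of order 2; residue 37/38.


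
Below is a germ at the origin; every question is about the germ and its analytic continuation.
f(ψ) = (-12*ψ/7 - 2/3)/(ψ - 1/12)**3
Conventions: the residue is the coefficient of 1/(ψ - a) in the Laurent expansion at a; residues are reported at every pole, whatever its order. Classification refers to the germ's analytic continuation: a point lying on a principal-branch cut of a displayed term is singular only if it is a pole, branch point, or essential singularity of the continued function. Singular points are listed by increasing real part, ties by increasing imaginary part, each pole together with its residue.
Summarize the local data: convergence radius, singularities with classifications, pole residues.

Radius of convergence at 0: 1/12.
At 1/12: a pole of order 3; residue 0.

Denominator factor (ψ - 1/12)^3: pole of order 3 at 1/12, modulus 1/12.
The radius of convergence is the smallest modulus among the singular points: 1/12.
At the order-3 pole 1/12 set g(ψ) = (ψ - (1/12))^3*f(ψ) = -12*ψ/7 - 2/3.
Order-3 pole: residue = g''(a)/2; g''(1/12) = 0, so the residue is 0.


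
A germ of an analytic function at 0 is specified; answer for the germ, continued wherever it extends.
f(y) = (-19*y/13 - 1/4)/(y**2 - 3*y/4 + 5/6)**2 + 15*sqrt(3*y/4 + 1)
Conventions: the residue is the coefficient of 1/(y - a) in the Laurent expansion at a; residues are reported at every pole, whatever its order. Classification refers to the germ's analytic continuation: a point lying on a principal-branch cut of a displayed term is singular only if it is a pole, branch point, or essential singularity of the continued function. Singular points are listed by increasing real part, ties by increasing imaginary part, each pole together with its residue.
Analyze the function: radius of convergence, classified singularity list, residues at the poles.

Denominator factor (y**2 - 3*y/4 + 5/6)^2: discriminant -133/48, complex-conjugate roots (3/8) + ((1/24)*sqrt(399))*i and (3/8) - ((1/24)*sqrt(399))*i; poles of order 2, moduli (1/6)*sqrt(30) and (1/6)*sqrt(30).
Branch term (15)*sqrt(1 - y/(-4/3)): its argument vanishes at y = -4/3, a square-root branch point, modulus 4/3.
The radius of convergence is the smallest modulus among the singular points: (1/6)*sqrt(30).
The branch term is analytic at (3/8) - ((1/24)*sqrt(399))*i and contributes nothing to the residue; only the rational part matters.
The factor y**2 - 3*y/4 + 5/6 splits as (y - a)(y - a') with a = (3/8) - ((1/24)*sqrt(399))*i, a' = (3/8) + ((1/24)*sqrt(399))*i. At the order-2 pole a set g(y) = (y - a)^2*(rational part) = [-19*y/13 - 1/4] / (y - a')^2.
Order-2 pole: residue = g'(a); g'((3/8) - ((1/24)*sqrt(399))*i) = -((3984/229957)*sqrt(399))*i, so the residue is -((3984/229957)*sqrt(399))*i.
The branch term is analytic at (3/8) + ((1/24)*sqrt(399))*i and contributes nothing to the residue; only the rational part matters.
The factor y**2 - 3*y/4 + 5/6 splits as (y - a)(y - a') with a = (3/8) + ((1/24)*sqrt(399))*i, a' = (3/8) - ((1/24)*sqrt(399))*i. At the order-2 pole a set g(y) = (y - a)^2*(rational part) = [-19*y/13 - 1/4] / (y - a')^2.
Order-2 pole: residue = g'(a); g'((3/8) + ((1/24)*sqrt(399))*i) = ((3984/229957)*sqrt(399))*i, so the residue is ((3984/229957)*sqrt(399))*i.
List the singular points by increasing real part (a conjugate pair: the negative imaginary part first).

Radius of convergence at 0: (1/6)*sqrt(30).
At -4/3: an algebraic (square-root) branch point.
At (3/8) - ((1/24)*sqrt(399))*i: a pole of order 2; residue -((3984/229957)*sqrt(399))*i.
At (3/8) + ((1/24)*sqrt(399))*i: a pole of order 2; residue ((3984/229957)*sqrt(399))*i.


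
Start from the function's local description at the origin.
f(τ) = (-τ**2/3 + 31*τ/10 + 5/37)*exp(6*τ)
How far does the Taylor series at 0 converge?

The radius of convergence is infinite.

The factor exp(6*τ) is entire and contributes no finite singular point.
The polynomial part has no poles.
No finite singular points: the Taylor series at 0 converges everywhere.


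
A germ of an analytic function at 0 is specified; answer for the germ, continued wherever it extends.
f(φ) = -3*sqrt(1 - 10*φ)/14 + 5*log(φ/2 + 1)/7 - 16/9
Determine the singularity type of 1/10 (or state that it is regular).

The term (-3/14)*sqrt(1 - φ/(1/10)) has argument 1 - 1/10/(1/10) = 0 at 1/10: a square-root (algebraic, two-sheeted) branch point; the remaining terms are analytic or single-valued there.

The point is an algebraic (square-root) branch point.


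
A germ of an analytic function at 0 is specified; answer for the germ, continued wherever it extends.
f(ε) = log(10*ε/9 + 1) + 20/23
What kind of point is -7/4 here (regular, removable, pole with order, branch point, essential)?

The point is a regular point.

There is no denominator, hence no pole anywhere.
Branch term log(1 - ε/(-9/10)): argument at -7/4 is -17/18, nonzero, so -7/4 is not its branch point (a point on a principal cut is still regular for the continued germ).
So the germ continues analytically to -7/4.


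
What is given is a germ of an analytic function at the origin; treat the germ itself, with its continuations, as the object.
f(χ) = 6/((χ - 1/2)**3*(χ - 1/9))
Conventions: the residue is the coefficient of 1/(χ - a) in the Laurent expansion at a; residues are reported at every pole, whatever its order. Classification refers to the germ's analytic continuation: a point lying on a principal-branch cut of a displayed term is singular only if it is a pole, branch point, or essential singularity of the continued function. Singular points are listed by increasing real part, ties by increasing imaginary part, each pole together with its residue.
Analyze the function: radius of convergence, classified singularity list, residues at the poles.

Radius of convergence at 0: 1/9.
At 1/9: a pole of order 1; residue -34992/343.
At 1/2: a pole of order 3; residue 34992/343.

Denominator factor (χ - 1/9): pole of order 1 at 1/9, modulus 1/9.
Denominator factor (χ - 1/2)^3: pole of order 3 at 1/2, modulus 1/2.
The radius of convergence is the smallest modulus among the singular points: 1/9.
At the order-1 pole 1/9 set g(χ) = (χ - (1/9))*f(χ) = 6/(χ - 1/2)**3.
Simple pole: residue = g(a) at a = 1/9, which is -34992/343.
At the order-3 pole 1/2 set g(χ) = (χ - (1/2))^3*f(χ) = 6/(χ - 1/9).
Order-3 pole: residue = g''(a)/2; g''(1/2) = 69984/343, so the residue is 34992/343.
List the singular points by increasing real part (a conjugate pair: the negative imaginary part first).


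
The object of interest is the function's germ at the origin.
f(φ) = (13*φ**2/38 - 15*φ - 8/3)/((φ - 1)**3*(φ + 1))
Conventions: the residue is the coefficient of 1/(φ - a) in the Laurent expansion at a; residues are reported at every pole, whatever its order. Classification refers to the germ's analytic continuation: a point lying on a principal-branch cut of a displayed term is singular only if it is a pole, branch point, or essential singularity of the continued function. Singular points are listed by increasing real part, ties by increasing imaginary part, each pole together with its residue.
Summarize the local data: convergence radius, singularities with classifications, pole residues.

Radius of convergence at 0: 1.
At -1: a pole of order 1; residue -1445/912.
At 1: a pole of order 3; residue 1445/912.

Denominator factor (φ - 1)^3: pole of order 3 at 1, modulus 1.
Denominator factor (φ + 1): pole of order 1 at -1, modulus 1.
The radius of convergence is the smallest modulus among the singular points: 1.
At the order-1 pole -1 set g(φ) = (φ - (-1))*f(φ) = (13*φ**2/38 - 15*φ - 8/3)/(φ - 1)**3.
Simple pole: residue = g(a) at a = -1, which is -1445/912.
At the order-3 pole 1 set g(φ) = (φ - (1))^3*f(φ) = (13*φ**2/38 - 15*φ - 8/3)/(φ + 1).
Order-3 pole: residue = g''(a)/2; g''(1) = 1445/456, so the residue is 1445/912.
List the singular points by increasing real part (a conjugate pair: the negative imaginary part first).


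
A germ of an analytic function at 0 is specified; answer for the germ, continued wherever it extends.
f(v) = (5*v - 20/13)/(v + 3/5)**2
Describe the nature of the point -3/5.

The point is a pole of order 2.

The denominator factor v + 3/5 vanishes at -3/5 and appears to the power 2; the numerator there equals -59/13, nonzero, and no other factor vanishes.
Hence a pole whose order is the multiplicity, 2.


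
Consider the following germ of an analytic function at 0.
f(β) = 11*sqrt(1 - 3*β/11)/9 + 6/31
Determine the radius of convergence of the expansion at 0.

The radius of convergence is 11/3.

Branch term (11/9)*sqrt(1 - β/(11/3)): its argument vanishes at β = 11/3, a square-root branch point, modulus 11/3.
The radius of convergence is the smallest modulus among the singular points: 11/3.


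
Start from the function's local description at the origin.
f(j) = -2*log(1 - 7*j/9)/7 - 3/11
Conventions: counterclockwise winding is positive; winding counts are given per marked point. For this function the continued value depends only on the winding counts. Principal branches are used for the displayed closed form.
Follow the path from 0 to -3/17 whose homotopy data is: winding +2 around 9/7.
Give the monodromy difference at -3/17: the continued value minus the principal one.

The rational part is single-valued and drops out of the difference; each branch term changes only by its own monodromy.
(-2/7)*log(1 - j/(9/7)): each positive loop around 9/7 adds 2*pi*i to the log, so winding +2 contributes (-2/7)*(2)*2*pi*i = -(8/7)*pi*i.
Summing the contributions at j = -3/17 gives -(8/7)*pi*i.

Continued minus principal equals -(8/7)*pi*i.


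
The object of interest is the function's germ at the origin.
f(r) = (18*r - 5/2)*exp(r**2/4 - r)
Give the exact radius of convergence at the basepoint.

The factor exp(r**2/4 - r) is entire and contributes no finite singular point.
The polynomial part has no poles.
No finite singular points: the Taylor series at 0 converges everywhere.

The radius of convergence is infinite.


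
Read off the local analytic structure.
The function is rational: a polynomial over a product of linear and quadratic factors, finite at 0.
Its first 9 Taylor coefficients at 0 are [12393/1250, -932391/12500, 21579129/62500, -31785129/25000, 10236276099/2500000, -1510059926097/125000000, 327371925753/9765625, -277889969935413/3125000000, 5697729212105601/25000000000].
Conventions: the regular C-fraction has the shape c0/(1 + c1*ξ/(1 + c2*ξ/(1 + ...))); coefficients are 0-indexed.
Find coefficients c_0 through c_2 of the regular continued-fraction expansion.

Taylor coefficients (read off): a_0 = 12393/1250, a_1 = -932391/12500, a_2 = 21579129/62500.
c0 = a_0 = 12393/1250. Peel one level at a time: if S = 1 + c*ξ/S' with S'(0) = 1, then c is the ξ-coefficient of S and S' = c*ξ/(S - 1).
S_1 = c0/f = 1 + (1279/170)*ξ + (629407/28900)*ξ^2 + ...; c1 = 1279/170.
S_2 = c1*ξ/(S_1 - 1) = 1 + (-629407/217430)*ξ + ...; c2 = -629407/217430.

The regular C-fraction coefficients are [12393/1250, 1279/170, -629407/217430].


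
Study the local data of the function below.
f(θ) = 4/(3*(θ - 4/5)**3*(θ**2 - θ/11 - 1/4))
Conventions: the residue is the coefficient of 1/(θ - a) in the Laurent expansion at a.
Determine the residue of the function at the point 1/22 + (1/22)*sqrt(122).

The factor θ**2 - θ/11 - 1/4 splits as (θ - a)(θ - a') with a = 1/22 + (1/22)*sqrt(122), a' = 1/22 - (1/22)*sqrt(122). At the order-1 pole a set g(θ) = (θ - a)*f(θ) = [4/(3*(θ - 4/5)**3)] / (θ - a').
Simple pole: residue = g(a) at a = 1/22 + (1/22)*sqrt(122), which is -5217740000/127525647 - (29287214000/7779064467)*sqrt(122).

The residue is -5217740000/127525647 - (29287214000/7779064467)*sqrt(122).


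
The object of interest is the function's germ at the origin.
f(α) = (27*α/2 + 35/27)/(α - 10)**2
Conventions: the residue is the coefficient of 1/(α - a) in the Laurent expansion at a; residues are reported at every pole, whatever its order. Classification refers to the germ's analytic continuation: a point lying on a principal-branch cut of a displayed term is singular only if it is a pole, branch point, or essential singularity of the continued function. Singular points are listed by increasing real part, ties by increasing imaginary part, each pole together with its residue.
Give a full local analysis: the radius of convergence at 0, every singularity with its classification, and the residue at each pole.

Denominator factor (α - 10)^2: pole of order 2 at 10, modulus 10.
The radius of convergence is the smallest modulus among the singular points: 10.
At the order-2 pole 10 set g(α) = (α - (10))^2*f(α) = 27*α/2 + 35/27.
Order-2 pole: residue = g'(a); g'(10) = 27/2, so the residue is 27/2.

Radius of convergence at 0: 10.
At 10: a pole of order 2; residue 27/2.


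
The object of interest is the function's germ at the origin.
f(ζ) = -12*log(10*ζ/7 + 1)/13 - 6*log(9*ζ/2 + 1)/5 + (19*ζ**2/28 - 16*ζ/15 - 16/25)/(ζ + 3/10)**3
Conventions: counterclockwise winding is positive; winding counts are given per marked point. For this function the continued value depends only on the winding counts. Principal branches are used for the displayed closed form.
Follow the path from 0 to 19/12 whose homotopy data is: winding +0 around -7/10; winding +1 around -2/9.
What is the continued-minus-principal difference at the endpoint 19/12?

Continued minus principal equals -(12/5)*pi*i.

The rational part is single-valued and drops out of the difference; each branch term changes only by its own monodromy.
(-12/13)*log(1 - ζ/(-7/10)): winding 0 around -7/10, so this term returns to its principal value, contribution 0.
(-6/5)*log(1 - ζ/(-2/9)): each positive loop around -2/9 adds 2*pi*i to the log, so winding +1 contributes (-6/5)*(1)*2*pi*i = -(12/5)*pi*i.
Summing the contributions at ζ = 19/12 gives -(12/5)*pi*i.


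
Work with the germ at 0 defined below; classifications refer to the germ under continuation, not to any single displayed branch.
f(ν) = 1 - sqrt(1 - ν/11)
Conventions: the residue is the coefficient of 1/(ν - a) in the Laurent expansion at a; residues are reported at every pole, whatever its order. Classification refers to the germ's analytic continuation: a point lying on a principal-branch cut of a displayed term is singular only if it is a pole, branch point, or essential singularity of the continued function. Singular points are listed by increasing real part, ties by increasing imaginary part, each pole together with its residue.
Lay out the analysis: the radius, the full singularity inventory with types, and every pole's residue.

Radius of convergence at 0: 11.
At 11: an algebraic (square-root) branch point.

Branch term (-1)*sqrt(1 - ν/(11)): its argument vanishes at ν = 11, a square-root branch point, modulus 11.
The radius of convergence is the smallest modulus among the singular points: 11.
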